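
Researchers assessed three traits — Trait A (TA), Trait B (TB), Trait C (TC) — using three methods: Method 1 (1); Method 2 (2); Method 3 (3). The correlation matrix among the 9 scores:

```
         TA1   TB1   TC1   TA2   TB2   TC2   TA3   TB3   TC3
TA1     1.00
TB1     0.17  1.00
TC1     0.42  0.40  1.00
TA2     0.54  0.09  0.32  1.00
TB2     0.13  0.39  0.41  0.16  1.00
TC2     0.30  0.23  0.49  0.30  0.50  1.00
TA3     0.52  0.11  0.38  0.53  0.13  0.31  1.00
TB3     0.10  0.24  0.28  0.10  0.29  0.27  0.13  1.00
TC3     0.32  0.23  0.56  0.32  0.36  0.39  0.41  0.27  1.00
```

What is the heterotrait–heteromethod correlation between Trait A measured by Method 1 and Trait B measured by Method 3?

0.10

Different traits and methods: r(TA1, TB3) = 0.10.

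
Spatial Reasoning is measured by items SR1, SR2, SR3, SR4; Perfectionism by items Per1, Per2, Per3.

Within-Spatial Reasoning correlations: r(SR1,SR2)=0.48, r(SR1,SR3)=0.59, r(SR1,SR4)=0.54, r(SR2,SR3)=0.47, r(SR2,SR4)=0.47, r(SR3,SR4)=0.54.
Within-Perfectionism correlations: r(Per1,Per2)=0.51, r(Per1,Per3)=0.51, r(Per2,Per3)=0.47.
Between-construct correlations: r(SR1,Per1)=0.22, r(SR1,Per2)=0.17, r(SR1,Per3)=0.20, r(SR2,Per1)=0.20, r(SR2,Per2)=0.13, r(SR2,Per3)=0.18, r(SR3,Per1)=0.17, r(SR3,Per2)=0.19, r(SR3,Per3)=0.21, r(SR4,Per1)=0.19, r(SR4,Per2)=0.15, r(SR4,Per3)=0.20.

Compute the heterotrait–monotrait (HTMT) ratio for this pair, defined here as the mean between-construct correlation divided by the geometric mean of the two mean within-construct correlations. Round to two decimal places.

0.36

Mean heterotrait r = 2.21/12 = 0.1842.
Mean within-SR = 3.09/6 = 0.5150; mean within-Per = 1.49/3 = 0.4967.
Geometric mean = √(0.5150 × 0.4967) = 0.5058.
HTMT = 0.1842 / 0.5058 = 0.36.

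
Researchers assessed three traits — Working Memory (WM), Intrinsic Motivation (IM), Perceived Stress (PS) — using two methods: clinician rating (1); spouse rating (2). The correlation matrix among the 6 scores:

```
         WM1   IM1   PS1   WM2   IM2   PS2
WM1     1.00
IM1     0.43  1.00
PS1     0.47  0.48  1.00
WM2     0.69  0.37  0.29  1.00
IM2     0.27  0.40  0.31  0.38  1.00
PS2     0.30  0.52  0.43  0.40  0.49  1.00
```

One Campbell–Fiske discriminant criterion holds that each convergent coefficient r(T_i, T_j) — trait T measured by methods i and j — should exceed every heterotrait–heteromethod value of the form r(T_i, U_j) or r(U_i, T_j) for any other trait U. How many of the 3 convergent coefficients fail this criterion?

Checking each validity diagonal entry against its comparison values:
WM (methods 1·2): 0.69 vs {0.27, 0.37, 0.30, 0.29} → pass.
IM (methods 1·2): 0.40 vs {0.37, 0.27, 0.52, 0.31} → fail.
PS (methods 1·2): 0.43 vs {0.29, 0.30, 0.31, 0.52} → fail.
2 of 3 fail.

2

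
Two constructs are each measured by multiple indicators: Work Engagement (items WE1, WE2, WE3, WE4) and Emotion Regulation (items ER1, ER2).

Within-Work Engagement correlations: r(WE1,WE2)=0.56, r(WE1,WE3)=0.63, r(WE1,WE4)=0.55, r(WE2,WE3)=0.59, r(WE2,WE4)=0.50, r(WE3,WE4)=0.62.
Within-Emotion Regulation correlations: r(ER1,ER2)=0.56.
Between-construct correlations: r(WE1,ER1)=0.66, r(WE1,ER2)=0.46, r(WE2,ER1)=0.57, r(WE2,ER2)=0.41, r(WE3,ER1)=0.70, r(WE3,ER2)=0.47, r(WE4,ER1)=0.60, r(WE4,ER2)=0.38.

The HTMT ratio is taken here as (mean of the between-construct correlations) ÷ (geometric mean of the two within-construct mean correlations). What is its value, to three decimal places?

Between-construct mean = 4.25/8 = 0.5313.
Mean within-WE = 3.45/6 = 0.5750; mean within-ER = 0.56/1 = 0.5600.
Geometric mean = √(0.5750 × 0.5600) = 0.5675.
HTMT = 0.5313 / 0.5675 = 0.936.

0.936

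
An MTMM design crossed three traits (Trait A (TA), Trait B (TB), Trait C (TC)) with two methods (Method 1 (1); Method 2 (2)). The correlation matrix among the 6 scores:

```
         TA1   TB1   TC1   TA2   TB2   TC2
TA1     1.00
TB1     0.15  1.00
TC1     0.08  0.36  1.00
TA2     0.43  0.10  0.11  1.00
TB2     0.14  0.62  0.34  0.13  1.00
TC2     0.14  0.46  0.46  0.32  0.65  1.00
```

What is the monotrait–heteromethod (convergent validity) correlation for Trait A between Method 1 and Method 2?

0.43

Same trait (TA), different methods: r(TA1, TA2) = 0.43.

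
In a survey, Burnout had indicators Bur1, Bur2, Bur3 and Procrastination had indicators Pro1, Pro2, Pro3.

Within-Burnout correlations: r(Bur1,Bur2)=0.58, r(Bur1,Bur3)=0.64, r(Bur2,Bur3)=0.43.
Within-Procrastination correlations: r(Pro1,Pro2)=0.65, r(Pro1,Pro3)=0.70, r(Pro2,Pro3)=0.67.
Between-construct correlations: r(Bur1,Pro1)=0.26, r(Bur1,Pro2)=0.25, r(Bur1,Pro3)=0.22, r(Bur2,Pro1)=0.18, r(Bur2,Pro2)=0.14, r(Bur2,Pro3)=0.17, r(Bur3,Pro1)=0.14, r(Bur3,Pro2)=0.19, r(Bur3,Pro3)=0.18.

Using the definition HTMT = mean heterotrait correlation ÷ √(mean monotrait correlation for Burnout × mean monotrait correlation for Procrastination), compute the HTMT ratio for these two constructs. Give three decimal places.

0.316

Mean heterotrait r = 1.73/9 = 0.1922.
Mean within-Bur = 1.65/3 = 0.5500; mean within-Pro = 2.02/3 = 0.6733.
Geometric mean = √(0.5500 × 0.6733) = 0.6085.
HTMT = 0.1922 / 0.6085 = 0.316.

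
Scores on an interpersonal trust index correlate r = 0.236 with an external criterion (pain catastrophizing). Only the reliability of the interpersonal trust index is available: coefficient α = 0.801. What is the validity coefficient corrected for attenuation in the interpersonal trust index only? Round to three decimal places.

Single correction: r_c = r_obs / √r_xx = 0.236 / √0.801 = 0.236 / 0.8950 ≈ 0.264.

0.264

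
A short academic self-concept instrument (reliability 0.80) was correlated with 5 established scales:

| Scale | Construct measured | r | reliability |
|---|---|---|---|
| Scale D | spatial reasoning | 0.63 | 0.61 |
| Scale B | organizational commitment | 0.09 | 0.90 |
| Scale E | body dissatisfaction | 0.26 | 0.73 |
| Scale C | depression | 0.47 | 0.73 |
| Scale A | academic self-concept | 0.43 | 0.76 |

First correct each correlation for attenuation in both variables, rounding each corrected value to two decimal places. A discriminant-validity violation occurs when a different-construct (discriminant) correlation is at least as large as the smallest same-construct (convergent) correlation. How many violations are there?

Disattenuated r (r / √(r_scale · r_new)):
  Scale D (disc): 0.63 / √(0.61·0.80) = 0.90
  Scale B (disc): 0.09 / √(0.90·0.80) = 0.11
  Scale E (disc): 0.26 / √(0.73·0.80) = 0.34
  Scale C (disc): 0.47 / √(0.73·0.80) = 0.62
  Scale A (conv): 0.43 / √(0.76·0.80) = 0.55
Smallest convergent = 0.55. Discriminant values: 0.90, 0.11, 0.34, 0.62; count ≥ 0.55 → 2.

2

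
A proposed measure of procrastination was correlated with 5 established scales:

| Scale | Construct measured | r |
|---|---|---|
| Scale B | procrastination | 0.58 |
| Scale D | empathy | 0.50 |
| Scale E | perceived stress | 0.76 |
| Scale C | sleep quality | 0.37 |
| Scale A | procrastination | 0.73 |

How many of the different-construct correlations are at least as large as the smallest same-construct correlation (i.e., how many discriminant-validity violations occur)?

1

Convergent (same construct = procrastination): Scale B, Scale A.
Smallest convergent = 0.58. Discriminant values: 0.50, 0.76, 0.37; count ≥ 0.58 → 1.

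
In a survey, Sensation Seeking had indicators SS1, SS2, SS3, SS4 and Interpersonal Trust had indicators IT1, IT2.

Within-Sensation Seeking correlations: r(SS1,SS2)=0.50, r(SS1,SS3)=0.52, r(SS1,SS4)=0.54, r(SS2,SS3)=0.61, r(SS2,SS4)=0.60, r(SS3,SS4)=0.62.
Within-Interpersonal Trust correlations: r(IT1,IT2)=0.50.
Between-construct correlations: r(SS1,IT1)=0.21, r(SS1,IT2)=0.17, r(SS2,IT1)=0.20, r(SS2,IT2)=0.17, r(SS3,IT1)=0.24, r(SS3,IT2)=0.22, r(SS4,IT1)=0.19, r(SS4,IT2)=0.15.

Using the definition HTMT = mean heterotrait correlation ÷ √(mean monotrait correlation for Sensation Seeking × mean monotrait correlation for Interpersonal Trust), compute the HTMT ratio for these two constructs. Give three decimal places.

Between-construct mean = 1.55/8 = 0.1938.
Mean within-SS = 3.39/6 = 0.5650; mean within-IT = 0.50/1 = 0.5000.
Geometric mean = √(0.5650 × 0.5000) = 0.5315.
HTMT = 0.1938 / 0.5315 = 0.365.

0.365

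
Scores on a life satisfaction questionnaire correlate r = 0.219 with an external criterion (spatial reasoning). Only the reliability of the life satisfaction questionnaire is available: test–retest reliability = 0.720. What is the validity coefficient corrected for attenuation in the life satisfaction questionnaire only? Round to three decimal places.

Single correction: r_c = r_obs / √r_xx = 0.219 / √0.720 = 0.219 / 0.8485 ≈ 0.258.

0.258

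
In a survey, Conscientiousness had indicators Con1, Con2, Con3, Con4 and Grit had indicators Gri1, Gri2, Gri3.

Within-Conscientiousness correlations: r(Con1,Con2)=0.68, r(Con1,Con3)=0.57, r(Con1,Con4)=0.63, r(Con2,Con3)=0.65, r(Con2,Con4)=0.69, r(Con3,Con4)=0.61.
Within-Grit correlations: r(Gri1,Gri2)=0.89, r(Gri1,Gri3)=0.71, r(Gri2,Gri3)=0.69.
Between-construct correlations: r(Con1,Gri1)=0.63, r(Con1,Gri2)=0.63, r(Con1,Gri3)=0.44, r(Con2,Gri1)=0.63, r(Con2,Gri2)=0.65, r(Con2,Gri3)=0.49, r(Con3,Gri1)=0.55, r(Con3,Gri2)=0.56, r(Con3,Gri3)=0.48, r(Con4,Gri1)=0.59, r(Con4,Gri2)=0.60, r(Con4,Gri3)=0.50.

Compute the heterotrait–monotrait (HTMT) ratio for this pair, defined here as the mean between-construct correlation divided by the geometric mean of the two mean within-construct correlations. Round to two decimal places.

Mean heterotrait r = 6.75/12 = 0.5625.
Mean within-Con = 3.83/6 = 0.6383; mean within-Gri = 2.29/3 = 0.7633.
Geometric mean = √(0.6383 × 0.7633) = 0.6980.
HTMT = 0.5625 / 0.6980 = 0.81.

0.81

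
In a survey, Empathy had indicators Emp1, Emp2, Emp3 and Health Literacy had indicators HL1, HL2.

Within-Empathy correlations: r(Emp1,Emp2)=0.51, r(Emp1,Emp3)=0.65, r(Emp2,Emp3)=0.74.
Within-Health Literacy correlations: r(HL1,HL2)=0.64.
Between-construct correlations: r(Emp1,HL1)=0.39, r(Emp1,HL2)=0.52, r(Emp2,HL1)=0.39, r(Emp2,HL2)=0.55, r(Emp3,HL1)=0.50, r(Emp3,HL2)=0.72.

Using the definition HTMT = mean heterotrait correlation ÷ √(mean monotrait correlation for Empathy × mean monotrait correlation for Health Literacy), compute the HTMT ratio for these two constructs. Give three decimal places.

0.804

Mean between = 3.07/6 = 0.5117.
Mean within-Emp = 1.90/3 = 0.6333; mean within-HL = 0.64/1 = 0.6400.
Geometric mean = √(0.6333 × 0.6400) = 0.6366.
HTMT = 0.5117 / 0.6366 = 0.804.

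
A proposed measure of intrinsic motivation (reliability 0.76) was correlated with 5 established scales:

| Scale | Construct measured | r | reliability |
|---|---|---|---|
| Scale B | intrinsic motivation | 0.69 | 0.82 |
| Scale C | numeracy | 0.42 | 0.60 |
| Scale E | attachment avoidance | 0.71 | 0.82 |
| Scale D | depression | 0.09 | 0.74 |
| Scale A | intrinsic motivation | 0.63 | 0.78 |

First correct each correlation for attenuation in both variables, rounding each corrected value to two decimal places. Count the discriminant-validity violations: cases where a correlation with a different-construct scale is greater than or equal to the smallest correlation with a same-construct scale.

1

Disattenuated r (r / √(r_scale · r_new)):
  Scale B (conv): 0.69 / √(0.82·0.76) = 0.87
  Scale C (disc): 0.42 / √(0.60·0.76) = 0.62
  Scale E (disc): 0.71 / √(0.82·0.76) = 0.90
  Scale D (disc): 0.09 / √(0.74·0.76) = 0.12
  Scale A (conv): 0.63 / √(0.78·0.76) = 0.82
Smallest convergent = 0.82. Discriminant values: 0.62, 0.90, 0.12; count ≥ 0.82 → 1.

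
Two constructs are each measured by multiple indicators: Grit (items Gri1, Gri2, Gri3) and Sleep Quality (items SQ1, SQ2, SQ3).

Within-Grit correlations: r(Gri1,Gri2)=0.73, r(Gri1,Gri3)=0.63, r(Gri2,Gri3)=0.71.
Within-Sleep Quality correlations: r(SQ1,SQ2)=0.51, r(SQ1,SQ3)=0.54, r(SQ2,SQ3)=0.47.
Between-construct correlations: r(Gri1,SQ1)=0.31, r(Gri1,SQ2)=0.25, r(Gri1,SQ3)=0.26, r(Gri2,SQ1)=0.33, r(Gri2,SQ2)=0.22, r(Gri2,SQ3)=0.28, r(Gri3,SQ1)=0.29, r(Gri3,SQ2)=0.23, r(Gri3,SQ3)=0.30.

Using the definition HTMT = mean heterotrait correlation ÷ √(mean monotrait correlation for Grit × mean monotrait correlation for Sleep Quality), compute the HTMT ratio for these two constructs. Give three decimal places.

0.464

Mean heterotrait r = 2.47/9 = 0.2744.
Mean within-Gri = 2.07/3 = 0.6900; mean within-SQ = 1.52/3 = 0.5067.
Geometric mean = √(0.6900 × 0.5067) = 0.5913.
HTMT = 0.2744 / 0.5913 = 0.464.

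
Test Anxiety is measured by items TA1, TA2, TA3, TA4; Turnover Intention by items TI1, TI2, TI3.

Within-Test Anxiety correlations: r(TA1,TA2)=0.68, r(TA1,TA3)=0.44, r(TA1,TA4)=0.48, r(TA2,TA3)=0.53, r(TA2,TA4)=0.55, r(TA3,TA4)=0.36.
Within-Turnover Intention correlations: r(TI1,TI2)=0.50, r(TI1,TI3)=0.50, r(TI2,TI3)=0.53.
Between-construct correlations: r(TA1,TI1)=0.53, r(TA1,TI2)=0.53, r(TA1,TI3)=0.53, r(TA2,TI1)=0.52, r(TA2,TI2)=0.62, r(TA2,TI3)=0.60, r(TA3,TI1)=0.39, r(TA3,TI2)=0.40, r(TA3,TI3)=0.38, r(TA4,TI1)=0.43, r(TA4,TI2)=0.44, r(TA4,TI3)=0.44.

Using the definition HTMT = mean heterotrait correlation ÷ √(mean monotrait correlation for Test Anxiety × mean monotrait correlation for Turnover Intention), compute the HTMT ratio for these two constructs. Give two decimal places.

0.95

Mean between = 5.81/12 = 0.4842.
Mean within-TA = 3.04/6 = 0.5067; mean within-TI = 1.53/3 = 0.5100.
Geometric mean = √(0.5067 × 0.5100) = 0.5083.
HTMT = 0.4842 / 0.5083 = 0.95.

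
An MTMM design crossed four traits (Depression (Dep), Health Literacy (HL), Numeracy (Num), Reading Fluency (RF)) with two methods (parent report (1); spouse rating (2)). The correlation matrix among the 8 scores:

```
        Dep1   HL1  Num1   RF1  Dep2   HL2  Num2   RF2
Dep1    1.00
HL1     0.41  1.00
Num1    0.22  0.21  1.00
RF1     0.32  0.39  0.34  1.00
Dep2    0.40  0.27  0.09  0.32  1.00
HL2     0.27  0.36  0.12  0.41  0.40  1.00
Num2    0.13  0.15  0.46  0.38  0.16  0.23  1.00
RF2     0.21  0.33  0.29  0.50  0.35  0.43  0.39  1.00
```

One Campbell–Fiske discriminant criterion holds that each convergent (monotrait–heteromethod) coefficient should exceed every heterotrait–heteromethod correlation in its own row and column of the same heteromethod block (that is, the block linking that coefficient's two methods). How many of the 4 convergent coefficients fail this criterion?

1

Convergent coefficients and their comparison sets:
Dep (methods 1·2): 0.40 vs {0.27, 0.27, 0.13, 0.09, 0.21, 0.32} → pass.
HL (methods 1·2): 0.36 vs {0.27, 0.27, 0.15, 0.12, 0.33, 0.41} → fail.
Num (methods 1·2): 0.46 vs {0.09, 0.13, 0.12, 0.15, 0.29, 0.38} → pass.
RF (methods 1·2): 0.50 vs {0.32, 0.21, 0.41, 0.33, 0.38, 0.29} → pass.
1 of 4 fail.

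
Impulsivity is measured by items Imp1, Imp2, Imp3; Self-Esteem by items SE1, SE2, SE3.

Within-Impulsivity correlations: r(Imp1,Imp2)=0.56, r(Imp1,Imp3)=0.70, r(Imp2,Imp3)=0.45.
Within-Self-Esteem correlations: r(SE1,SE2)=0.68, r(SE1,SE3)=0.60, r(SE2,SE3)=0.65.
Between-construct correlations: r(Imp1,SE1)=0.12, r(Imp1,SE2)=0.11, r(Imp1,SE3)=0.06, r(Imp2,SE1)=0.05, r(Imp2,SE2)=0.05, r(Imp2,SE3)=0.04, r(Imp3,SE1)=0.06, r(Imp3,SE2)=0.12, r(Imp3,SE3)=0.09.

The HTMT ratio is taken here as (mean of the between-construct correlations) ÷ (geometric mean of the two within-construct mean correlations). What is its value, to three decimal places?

Between-construct mean = 0.70/9 = 0.0778.
Mean within-Imp = 1.71/3 = 0.5700; mean within-SE = 1.93/3 = 0.6433.
Geometric mean = √(0.5700 × 0.6433) = 0.6055.
HTMT = 0.0778 / 0.6055 = 0.128.

0.128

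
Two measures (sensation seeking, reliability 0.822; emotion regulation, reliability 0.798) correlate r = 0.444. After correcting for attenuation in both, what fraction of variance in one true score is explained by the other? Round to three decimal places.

Disattenuated r = 0.444 / √(0.822 × 0.798) = 0.444 / 0.8099 = 0.5482.
Shared true-score variance = 0.5482² = 0.3005 ≈ 0.301.

0.301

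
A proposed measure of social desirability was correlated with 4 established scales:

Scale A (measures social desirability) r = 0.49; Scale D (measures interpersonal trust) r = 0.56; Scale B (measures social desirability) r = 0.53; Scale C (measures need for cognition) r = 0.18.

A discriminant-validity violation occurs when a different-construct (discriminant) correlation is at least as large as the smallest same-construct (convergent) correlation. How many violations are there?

Convergent (same construct = social desirability): Scale A, Scale B.
Smallest convergent = 0.49. Discriminant values: 0.56, 0.18; count ≥ 0.49 → 1.

1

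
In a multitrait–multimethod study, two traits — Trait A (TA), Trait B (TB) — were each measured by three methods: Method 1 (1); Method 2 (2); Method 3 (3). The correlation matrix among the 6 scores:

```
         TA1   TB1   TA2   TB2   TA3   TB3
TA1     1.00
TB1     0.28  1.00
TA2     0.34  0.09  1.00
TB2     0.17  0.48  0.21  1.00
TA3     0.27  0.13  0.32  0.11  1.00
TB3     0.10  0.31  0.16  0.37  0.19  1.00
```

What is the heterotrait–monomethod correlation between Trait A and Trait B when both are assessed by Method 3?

0.19

Different traits, same method: r(TA3, TB3) = 0.19.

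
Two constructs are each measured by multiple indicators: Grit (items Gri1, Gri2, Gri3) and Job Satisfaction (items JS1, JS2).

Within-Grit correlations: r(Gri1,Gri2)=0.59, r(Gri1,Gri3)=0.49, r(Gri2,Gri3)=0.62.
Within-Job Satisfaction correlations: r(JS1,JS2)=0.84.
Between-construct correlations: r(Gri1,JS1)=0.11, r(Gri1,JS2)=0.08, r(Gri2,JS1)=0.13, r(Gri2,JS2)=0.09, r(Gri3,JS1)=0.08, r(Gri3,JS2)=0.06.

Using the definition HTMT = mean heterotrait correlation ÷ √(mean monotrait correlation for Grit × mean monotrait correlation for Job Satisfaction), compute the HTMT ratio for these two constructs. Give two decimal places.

Mean heterotrait r = 0.55/6 = 0.0917.
Mean within-Gri = 1.70/3 = 0.5667; mean within-JS = 0.84/1 = 0.8400.
Geometric mean = √(0.5667 × 0.8400) = 0.6899.
HTMT = 0.0917 / 0.6899 = 0.13.

0.13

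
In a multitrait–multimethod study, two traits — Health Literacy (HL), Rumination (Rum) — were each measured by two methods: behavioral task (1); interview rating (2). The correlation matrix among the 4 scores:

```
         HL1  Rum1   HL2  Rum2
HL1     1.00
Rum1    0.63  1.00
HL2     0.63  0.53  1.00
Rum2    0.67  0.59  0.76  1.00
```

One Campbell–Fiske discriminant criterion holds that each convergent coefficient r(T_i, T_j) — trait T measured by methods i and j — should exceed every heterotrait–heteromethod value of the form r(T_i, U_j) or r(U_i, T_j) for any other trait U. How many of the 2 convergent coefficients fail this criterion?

Convergent coefficients and their comparison sets:
HL (methods 1·2): 0.63 vs {0.67, 0.53} → fail.
Rum (methods 1·2): 0.59 vs {0.53, 0.67} → fail.
2 of 2 fail.

2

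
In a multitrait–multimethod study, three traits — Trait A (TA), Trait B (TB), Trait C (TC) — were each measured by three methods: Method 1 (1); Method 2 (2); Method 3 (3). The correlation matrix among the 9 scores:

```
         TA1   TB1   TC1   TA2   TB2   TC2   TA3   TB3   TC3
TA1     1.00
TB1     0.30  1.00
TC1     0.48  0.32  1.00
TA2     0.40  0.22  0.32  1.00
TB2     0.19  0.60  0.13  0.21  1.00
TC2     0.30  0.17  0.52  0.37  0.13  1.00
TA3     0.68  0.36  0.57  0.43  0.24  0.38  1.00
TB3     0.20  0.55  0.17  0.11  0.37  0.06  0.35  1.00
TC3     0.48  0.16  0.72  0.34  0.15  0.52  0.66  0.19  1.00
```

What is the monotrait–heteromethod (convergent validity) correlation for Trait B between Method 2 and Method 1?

0.60

Same trait (TB), different methods: r(TB2, TB1) = 0.60.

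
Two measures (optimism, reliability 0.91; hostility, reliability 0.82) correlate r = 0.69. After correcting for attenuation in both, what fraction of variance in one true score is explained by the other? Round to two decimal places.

0.64

Disattenuated r = 0.69 / √(0.91 × 0.82) = 0.69 / 0.8638 = 0.7988.
Shared true-score variance = 0.7988² = 0.6381 ≈ 0.64.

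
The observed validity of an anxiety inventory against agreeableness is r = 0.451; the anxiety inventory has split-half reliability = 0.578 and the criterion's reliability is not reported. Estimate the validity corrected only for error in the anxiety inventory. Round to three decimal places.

0.593

Single correction: r_c = r_obs / √r_xx = 0.451 / √0.578 = 0.451 / 0.7603 ≈ 0.593.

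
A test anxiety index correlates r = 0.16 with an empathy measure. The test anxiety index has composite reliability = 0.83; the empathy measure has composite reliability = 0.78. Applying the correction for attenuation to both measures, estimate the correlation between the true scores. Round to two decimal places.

0.20

r_true = r_obs / √(r_xx · r_yy) = 0.16 / √(0.83 × 0.78) = 0.16 / √0.6474 = 0.16 / 0.8046 ≈ 0.20.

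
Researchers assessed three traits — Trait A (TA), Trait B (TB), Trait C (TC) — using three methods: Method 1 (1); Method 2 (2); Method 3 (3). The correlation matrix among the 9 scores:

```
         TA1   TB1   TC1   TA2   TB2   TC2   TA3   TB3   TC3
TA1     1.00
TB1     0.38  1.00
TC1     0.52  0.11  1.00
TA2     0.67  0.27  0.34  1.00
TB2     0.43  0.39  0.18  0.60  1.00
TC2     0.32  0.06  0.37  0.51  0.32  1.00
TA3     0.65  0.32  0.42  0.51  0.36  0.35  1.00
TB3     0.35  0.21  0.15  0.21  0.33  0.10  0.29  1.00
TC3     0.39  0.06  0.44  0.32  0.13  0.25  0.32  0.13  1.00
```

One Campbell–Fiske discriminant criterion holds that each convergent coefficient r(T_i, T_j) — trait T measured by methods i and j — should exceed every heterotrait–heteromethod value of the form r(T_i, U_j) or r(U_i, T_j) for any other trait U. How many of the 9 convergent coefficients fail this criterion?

Each convergent coefficient versus the relevant comparison correlations:
TA (methods 1·2): 0.67 vs {0.43, 0.27, 0.32, 0.34} → pass.
TA (methods 1·3): 0.65 vs {0.35, 0.32, 0.39, 0.42} → pass.
TA (methods 2·3): 0.51 vs {0.21, 0.36, 0.32, 0.35} → pass.
TB (methods 1·2): 0.39 vs {0.27, 0.43, 0.06, 0.18} → fail.
TB (methods 1·3): 0.21 vs {0.32, 0.35, 0.06, 0.15} → fail.
TB (methods 2·3): 0.33 vs {0.36, 0.21, 0.13, 0.10} → fail.
TC (methods 1·2): 0.37 vs {0.34, 0.32, 0.18, 0.06} → pass.
TC (methods 1·3): 0.44 vs {0.42, 0.39, 0.15, 0.06} → pass.
TC (methods 2·3): 0.25 vs {0.35, 0.32, 0.10, 0.13} → fail.
4 of 9 fail.

4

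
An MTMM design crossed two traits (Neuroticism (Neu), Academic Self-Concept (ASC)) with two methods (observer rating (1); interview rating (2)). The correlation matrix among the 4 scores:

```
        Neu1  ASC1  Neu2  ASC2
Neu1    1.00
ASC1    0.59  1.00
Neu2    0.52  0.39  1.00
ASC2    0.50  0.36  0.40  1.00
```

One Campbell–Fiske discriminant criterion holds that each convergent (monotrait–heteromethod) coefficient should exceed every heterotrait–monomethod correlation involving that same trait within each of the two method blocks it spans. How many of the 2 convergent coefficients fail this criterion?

Checking each validity diagonal entry against its comparison values:
Neu (methods 1·2): 0.52 vs {0.59, 0.40} → fail.
ASC (methods 1·2): 0.36 vs {0.59, 0.40} → fail.
2 of 2 fail.

2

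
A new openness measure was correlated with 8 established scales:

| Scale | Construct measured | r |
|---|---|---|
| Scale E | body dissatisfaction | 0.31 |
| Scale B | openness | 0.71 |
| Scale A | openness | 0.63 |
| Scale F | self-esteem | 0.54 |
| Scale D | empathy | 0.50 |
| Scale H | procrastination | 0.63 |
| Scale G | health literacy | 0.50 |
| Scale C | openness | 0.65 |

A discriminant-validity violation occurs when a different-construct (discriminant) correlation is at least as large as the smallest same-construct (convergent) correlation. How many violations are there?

Convergent (same construct = openness): Scale B, Scale A, Scale C.
Smallest convergent = 0.63. Discriminant values: 0.31, 0.54, 0.50, 0.63, 0.50; count ≥ 0.63 → 1.

1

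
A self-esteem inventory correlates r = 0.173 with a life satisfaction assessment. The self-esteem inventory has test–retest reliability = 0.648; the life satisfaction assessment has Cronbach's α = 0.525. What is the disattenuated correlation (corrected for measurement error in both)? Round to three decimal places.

0.297

r_true = r_obs / √(r_xx · r_yy) = 0.173 / √(0.648 × 0.525) = 0.173 / √0.340200 = 0.173 / 0.5833 ≈ 0.297.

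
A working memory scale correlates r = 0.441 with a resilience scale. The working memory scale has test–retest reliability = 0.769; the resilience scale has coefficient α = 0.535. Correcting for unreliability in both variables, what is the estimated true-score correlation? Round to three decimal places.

0.688

r_true = r_obs / √(r_xx · r_yy) = 0.441 / √(0.769 × 0.535) = 0.441 / √0.411415 = 0.441 / 0.6414 ≈ 0.688.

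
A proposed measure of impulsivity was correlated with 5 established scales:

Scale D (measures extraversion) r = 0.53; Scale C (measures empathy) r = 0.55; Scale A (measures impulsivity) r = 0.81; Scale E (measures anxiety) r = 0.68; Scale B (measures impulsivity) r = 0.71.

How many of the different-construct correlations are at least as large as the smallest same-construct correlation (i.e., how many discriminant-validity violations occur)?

Convergent (same construct = impulsivity): Scale A, Scale B.
Smallest convergent = 0.71. Discriminant values: 0.53, 0.55, 0.68; count ≥ 0.71 → 0.

0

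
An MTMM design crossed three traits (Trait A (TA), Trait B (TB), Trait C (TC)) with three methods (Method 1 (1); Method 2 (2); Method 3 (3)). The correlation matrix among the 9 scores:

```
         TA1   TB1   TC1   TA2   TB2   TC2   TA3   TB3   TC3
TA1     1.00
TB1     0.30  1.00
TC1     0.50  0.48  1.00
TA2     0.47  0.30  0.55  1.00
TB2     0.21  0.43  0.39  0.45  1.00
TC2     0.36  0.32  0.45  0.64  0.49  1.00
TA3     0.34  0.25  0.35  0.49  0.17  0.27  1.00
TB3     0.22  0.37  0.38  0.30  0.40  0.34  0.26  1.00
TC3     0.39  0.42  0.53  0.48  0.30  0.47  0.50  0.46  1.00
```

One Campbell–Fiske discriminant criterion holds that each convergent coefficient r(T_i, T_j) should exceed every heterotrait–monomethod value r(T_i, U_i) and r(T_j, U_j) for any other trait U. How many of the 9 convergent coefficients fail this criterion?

8

Checking each validity diagonal entry against its comparison values:
TA (methods 1·2): 0.47 vs {0.30, 0.45, 0.50, 0.64} → fail.
TA (methods 1·3): 0.34 vs {0.30, 0.26, 0.50, 0.50} → fail.
TA (methods 2·3): 0.49 vs {0.45, 0.26, 0.64, 0.50} → fail.
TB (methods 1·2): 0.43 vs {0.30, 0.45, 0.48, 0.49} → fail.
TB (methods 1·3): 0.37 vs {0.30, 0.26, 0.48, 0.46} → fail.
TB (methods 2·3): 0.40 vs {0.45, 0.26, 0.49, 0.46} → fail.
TC (methods 1·2): 0.45 vs {0.50, 0.64, 0.48, 0.49} → fail.
TC (methods 1·3): 0.53 vs {0.50, 0.50, 0.48, 0.46} → pass.
TC (methods 2·3): 0.47 vs {0.64, 0.50, 0.49, 0.46} → fail.
8 of 9 fail.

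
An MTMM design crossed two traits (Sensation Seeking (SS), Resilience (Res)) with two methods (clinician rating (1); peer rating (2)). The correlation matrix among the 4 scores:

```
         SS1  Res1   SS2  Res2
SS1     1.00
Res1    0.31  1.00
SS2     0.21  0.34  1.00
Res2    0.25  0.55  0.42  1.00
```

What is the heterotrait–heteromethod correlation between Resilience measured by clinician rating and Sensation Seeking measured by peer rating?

Different traits and methods: r(Res1, SS2) = 0.34.

0.34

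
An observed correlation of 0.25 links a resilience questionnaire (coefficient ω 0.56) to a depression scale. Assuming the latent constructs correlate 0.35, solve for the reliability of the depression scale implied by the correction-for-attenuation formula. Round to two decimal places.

r_true = r_obs / √(r_xx · r_yy) ⇒ 0.35 = 0.25 / √(0.56 · r_yy).
√(0.56 · r_yy) = 0.25 / 0.35 = 0.7143; 0.56 · r_yy = 0.5102; r_yy = 0.5102 / 0.56 ≈ 0.91.

0.91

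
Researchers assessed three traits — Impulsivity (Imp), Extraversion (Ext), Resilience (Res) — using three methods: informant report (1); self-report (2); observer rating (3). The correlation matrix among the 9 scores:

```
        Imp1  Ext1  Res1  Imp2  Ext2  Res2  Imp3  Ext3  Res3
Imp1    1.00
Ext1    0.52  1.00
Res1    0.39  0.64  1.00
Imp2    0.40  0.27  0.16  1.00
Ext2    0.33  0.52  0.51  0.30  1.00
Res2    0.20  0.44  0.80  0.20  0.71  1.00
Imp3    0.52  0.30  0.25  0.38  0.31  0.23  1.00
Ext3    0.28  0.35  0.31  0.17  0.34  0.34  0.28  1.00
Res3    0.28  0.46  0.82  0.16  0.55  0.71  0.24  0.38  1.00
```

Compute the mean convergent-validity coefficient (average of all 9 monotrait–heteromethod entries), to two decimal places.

0.54

Convergent values: 0.40, 0.52, 0.38, 0.52, 0.35, 0.34, 0.80, 0.82, 0.71; mean = 4.84/9 = 0.54.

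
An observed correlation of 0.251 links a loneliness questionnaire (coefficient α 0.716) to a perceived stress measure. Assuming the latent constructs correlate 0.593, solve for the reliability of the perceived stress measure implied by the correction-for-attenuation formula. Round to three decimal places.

r_true = r_obs / √(r_xx · r_yy) ⇒ 0.593 = 0.251 / √(0.716 · r_yy).
√(0.716 · r_yy) = 0.251 / 0.593 = 0.4233; 0.716 · r_yy = 0.1792; r_yy = 0.1792 / 0.716 ≈ 0.250.

0.250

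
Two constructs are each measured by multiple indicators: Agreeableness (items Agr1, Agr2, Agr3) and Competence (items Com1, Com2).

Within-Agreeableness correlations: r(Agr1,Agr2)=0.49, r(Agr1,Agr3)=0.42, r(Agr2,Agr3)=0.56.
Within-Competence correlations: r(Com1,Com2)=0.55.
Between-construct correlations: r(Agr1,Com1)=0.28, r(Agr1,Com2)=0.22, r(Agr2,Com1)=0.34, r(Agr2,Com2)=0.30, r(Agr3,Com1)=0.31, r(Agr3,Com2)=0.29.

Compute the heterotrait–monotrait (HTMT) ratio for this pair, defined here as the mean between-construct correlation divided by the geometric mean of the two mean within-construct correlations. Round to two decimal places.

0.56

Mean heterotrait r = 1.74/6 = 0.2900.
Mean within-Agr = 1.47/3 = 0.4900; mean within-Com = 0.55/1 = 0.5500.
Geometric mean = √(0.4900 × 0.5500) = 0.5191.
HTMT = 0.2900 / 0.5191 = 0.56.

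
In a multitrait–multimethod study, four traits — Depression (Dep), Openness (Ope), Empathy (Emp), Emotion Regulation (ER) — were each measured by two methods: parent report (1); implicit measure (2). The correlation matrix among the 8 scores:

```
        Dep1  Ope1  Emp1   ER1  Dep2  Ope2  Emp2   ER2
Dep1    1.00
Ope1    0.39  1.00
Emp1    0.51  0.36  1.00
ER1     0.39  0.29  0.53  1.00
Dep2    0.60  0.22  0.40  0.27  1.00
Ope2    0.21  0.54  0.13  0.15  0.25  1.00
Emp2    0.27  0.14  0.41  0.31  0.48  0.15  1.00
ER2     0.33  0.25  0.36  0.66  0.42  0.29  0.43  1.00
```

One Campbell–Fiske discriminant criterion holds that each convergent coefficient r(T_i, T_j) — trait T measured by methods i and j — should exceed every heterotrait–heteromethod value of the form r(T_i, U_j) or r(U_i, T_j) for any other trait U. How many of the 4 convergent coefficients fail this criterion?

0

Convergent coefficients and their comparison sets:
Dep (methods 1·2): 0.60 vs {0.21, 0.22, 0.27, 0.40, 0.33, 0.27} → pass.
Ope (methods 1·2): 0.54 vs {0.22, 0.21, 0.14, 0.13, 0.25, 0.15} → pass.
Emp (methods 1·2): 0.41 vs {0.40, 0.27, 0.13, 0.14, 0.36, 0.31} → pass.
ER (methods 1·2): 0.66 vs {0.27, 0.33, 0.15, 0.25, 0.31, 0.36} → pass.
0 of 4 fail.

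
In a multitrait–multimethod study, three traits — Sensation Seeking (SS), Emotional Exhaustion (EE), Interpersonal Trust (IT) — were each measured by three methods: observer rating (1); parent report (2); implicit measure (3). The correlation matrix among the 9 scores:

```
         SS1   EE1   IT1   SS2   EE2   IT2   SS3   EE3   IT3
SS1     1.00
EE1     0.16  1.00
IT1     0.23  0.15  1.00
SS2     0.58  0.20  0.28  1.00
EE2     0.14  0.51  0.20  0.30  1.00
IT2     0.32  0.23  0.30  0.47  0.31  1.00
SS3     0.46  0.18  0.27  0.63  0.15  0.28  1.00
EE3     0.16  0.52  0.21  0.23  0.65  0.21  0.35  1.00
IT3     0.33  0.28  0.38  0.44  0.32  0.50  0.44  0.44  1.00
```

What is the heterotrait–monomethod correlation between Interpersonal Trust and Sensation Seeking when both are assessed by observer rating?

0.23

Different traits, same method: r(IT1, SS1) = 0.23.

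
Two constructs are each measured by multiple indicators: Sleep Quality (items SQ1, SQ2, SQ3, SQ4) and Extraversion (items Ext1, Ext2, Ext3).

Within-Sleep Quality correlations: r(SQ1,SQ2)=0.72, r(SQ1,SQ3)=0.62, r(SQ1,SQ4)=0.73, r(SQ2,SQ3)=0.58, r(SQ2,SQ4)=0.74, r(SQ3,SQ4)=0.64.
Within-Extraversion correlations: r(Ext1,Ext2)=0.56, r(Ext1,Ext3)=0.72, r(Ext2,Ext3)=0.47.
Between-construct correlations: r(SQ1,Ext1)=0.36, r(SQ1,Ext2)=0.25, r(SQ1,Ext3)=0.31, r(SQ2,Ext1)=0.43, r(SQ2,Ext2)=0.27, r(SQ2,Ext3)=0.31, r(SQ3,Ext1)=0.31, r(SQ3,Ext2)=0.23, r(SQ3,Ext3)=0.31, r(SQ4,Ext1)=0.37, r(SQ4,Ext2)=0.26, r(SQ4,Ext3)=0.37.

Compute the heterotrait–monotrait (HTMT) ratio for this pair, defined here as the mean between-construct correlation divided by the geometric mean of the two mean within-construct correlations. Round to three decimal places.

0.503

Between-construct mean = 3.78/12 = 0.3150.
Mean within-SQ = 4.03/6 = 0.6717; mean within-Ext = 1.75/3 = 0.5833.
Geometric mean = √(0.6717 × 0.5833) = 0.6259.
HTMT = 0.3150 / 0.6259 = 0.503.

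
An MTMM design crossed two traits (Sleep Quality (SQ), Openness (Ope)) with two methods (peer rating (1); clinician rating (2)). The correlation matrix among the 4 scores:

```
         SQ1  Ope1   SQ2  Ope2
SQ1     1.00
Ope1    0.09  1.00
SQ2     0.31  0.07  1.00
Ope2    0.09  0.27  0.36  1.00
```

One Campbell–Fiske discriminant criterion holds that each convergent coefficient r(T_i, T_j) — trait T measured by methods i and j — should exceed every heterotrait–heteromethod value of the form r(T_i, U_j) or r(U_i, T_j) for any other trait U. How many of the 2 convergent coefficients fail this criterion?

Each convergent coefficient versus the relevant comparison correlations:
SQ (methods 1·2): 0.31 vs {0.09, 0.07} → pass.
Ope (methods 1·2): 0.27 vs {0.07, 0.09} → pass.
0 of 2 fail.

0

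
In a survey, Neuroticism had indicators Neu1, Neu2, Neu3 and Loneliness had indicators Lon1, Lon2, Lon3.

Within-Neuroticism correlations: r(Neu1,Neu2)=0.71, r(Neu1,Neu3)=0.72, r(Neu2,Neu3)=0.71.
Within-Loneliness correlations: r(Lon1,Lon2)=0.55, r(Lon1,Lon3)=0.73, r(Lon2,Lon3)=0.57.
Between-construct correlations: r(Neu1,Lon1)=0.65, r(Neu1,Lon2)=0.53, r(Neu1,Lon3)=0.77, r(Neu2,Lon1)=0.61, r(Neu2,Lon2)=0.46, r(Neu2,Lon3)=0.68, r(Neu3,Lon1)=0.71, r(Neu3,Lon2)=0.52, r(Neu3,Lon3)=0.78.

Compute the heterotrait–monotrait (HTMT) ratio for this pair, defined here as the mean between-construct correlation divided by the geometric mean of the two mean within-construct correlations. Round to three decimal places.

0.957

Mean between = 5.71/9 = 0.6344.
Mean within-Neu = 2.14/3 = 0.7133; mean within-Lon = 1.85/3 = 0.6167.
Geometric mean = √(0.7133 × 0.6167) = 0.6632.
HTMT = 0.6344 / 0.6632 = 0.957.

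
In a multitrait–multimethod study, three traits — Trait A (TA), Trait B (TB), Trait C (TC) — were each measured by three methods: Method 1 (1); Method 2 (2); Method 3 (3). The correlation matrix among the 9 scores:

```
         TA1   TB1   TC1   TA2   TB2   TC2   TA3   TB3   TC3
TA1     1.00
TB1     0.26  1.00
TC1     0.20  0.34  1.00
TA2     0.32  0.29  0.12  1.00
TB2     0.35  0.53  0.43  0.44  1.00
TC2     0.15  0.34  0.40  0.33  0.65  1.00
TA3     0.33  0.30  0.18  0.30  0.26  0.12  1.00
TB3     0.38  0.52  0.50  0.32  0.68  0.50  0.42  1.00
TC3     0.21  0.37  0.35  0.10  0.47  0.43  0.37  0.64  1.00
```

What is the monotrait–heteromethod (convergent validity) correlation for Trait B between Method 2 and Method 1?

Same trait (TB), different methods: r(TB2, TB1) = 0.53.

0.53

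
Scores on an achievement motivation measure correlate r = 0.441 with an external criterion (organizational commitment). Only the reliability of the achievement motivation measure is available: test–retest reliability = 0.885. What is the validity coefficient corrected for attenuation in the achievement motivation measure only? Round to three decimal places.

0.469

Single correction: r_c = r_obs / √r_xx = 0.441 / √0.885 = 0.441 / 0.9407 ≈ 0.469.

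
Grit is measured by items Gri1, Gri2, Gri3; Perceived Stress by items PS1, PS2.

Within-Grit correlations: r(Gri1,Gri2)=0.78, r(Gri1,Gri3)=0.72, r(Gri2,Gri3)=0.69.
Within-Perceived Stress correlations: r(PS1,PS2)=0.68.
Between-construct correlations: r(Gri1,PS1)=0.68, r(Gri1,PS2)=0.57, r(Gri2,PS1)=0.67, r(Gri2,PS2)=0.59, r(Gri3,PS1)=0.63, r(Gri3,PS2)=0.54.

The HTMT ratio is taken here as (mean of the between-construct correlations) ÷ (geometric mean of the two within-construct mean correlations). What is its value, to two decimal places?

Mean between = 3.68/6 = 0.6133.
Mean within-Gri = 2.19/3 = 0.7300; mean within-PS = 0.68/1 = 0.6800.
Geometric mean = √(0.7300 × 0.6800) = 0.7046.
HTMT = 0.6133 / 0.7046 = 0.87.

0.87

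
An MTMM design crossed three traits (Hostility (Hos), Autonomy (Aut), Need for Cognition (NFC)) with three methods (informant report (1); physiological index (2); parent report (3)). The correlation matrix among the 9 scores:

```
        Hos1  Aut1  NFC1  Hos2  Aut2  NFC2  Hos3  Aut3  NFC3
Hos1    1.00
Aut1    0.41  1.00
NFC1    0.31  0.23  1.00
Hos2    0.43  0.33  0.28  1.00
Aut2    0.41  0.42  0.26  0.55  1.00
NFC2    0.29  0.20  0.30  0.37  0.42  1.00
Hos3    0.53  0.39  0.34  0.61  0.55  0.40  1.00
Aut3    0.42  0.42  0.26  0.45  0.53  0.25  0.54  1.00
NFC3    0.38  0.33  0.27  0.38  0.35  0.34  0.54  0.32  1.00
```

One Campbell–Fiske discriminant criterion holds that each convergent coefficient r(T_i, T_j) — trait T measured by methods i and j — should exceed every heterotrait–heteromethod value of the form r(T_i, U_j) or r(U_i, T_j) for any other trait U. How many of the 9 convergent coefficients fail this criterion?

4

Each convergent coefficient versus the relevant comparison correlations:
Hos (methods 1·2): 0.43 vs {0.41, 0.33, 0.29, 0.28} → pass.
Hos (methods 1·3): 0.53 vs {0.42, 0.39, 0.38, 0.34} → pass.
Hos (methods 2·3): 0.61 vs {0.45, 0.55, 0.38, 0.40} → pass.
Aut (methods 1·2): 0.42 vs {0.33, 0.41, 0.20, 0.26} → pass.
Aut (methods 1·3): 0.42 vs {0.39, 0.42, 0.33, 0.26} → fail.
Aut (methods 2·3): 0.53 vs {0.55, 0.45, 0.35, 0.25} → fail.
NFC (methods 1·2): 0.30 vs {0.28, 0.29, 0.26, 0.20} → pass.
NFC (methods 1·3): 0.27 vs {0.34, 0.38, 0.26, 0.33} → fail.
NFC (methods 2·3): 0.34 vs {0.40, 0.38, 0.25, 0.35} → fail.
4 of 9 fail.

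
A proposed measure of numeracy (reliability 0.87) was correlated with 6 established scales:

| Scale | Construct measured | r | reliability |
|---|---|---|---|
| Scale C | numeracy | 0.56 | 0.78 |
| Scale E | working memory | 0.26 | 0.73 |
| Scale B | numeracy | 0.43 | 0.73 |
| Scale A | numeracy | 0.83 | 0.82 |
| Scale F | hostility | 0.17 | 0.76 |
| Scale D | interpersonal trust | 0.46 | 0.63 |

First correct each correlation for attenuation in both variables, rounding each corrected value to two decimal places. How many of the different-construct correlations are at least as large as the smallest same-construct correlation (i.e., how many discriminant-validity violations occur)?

Disattenuated r (r / √(r_scale · r_new)):
  Scale C (conv): 0.56 / √(0.78·0.87) = 0.68
  Scale E (disc): 0.26 / √(0.73·0.87) = 0.33
  Scale B (conv): 0.43 / √(0.73·0.87) = 0.54
  Scale A (conv): 0.83 / √(0.82·0.87) = 0.98
  Scale F (disc): 0.17 / √(0.76·0.87) = 0.21
  Scale D (disc): 0.46 / √(0.63·0.87) = 0.62
Smallest convergent = 0.54. Discriminant values: 0.33, 0.21, 0.62; count ≥ 0.54 → 1.

1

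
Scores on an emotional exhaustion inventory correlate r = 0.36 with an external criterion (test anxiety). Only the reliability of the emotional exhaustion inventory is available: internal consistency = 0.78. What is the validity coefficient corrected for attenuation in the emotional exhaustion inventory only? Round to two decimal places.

0.41

Single correction: r_c = r_obs / √r_xx = 0.36 / √0.78 = 0.36 / 0.8832 ≈ 0.41.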